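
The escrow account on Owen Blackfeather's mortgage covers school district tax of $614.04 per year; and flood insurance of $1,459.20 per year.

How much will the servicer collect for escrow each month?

School district tax: $614.04 per year
Flood insurance: $1,459.20 per year
Yearly total = $614.04 + $1,459.20 = $2,073.24
Monthly = $2,073.24 / 12 = $172.77

$172.77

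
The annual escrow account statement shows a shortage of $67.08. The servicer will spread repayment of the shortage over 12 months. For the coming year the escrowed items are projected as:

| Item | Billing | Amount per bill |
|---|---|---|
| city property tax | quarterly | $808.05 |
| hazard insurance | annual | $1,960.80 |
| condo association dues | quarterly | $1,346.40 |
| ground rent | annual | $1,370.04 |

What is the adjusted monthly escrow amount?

City property tax — $808.05 × 4 = $3,232.20/yr
Hazard insurance — $1,960.80/yr
Condo association dues — $1,346.40 × 4 = $5,385.60/yr
Ground rent — $1,370.04/yr
Annual escrow total = $3,232.20 + $1,960.80 + $5,385.60 + $1,370.04 = $11,948.64
Monthly escrow = $11,948.64 / 12 = $995.72
Shortage per month = $67.08 ÷ 12 = $5.59
Adjusted monthly = $995.72 + $5.59 = $1,001.31

$1,001.31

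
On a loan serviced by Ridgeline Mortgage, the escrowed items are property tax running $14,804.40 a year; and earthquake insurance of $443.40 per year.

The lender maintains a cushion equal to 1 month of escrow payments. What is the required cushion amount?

Property tax = $14,804.40
Earthquake insurance = $443.40
Total annual escrow = $15,247.80
Base monthly escrow = $15,247.80 ÷ 12 = $1,270.65
Cushion = 1 × $1,270.65 = $1,270.65

$1,270.65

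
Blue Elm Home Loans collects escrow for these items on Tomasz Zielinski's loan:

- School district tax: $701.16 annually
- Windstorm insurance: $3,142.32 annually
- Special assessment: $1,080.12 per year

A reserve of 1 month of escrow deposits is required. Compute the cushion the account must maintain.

School district tax = $701.16 annually
Windstorm insurance = $3,142.32 annually
Special assessment = $1,080.12 annually
Annual escrow total = $4,923.60
Monthly escrow = $4,923.60 / 12 = $410.30
Cushion = 1 × $410.30 = $410.30

$410.30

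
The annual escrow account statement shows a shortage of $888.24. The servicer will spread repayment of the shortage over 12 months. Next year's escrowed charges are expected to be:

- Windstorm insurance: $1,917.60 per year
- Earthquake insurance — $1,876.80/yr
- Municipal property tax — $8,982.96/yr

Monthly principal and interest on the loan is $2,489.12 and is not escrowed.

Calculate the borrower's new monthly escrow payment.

Windstorm insurance = $1,917.60 annually
Earthquake insurance = $1,876.80 annually
Municipal property tax = $8,982.96 annually
Combined annual = $12,777.36
Monthly = $12,777.36 ÷ 12 = $1,064.78
Monthly shortage recovery: $888.24 / 12 = $74.02
Adjusted monthly = $1,064.78 + $74.02 = $1,138.80

$1,138.80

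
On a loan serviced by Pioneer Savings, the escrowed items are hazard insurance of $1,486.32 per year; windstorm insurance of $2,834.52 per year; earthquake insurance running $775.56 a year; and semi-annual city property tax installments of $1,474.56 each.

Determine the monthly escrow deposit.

Hazard insurance — $1,486.32 annually
Windstorm insurance — $2,834.52 annually
Earthquake insurance — $775.56 annually
City property tax — $1,474.56 × 2 = $2,949.12 annually
Annual escrow total = $8,045.52
Per month = $8,045.52 / 12 = $670.46

$670.46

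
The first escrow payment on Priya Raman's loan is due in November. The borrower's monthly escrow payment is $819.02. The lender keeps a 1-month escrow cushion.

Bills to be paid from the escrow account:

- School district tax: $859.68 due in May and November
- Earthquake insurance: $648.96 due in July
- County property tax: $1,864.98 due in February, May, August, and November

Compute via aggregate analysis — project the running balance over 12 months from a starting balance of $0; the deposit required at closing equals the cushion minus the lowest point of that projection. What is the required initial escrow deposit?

Cushion = 1 × $819.02 = $819.02
Trial balance (start $0, +$819.02 each month, − disbursements):
  Nov: +$819.02 − $2,724.66 → -$1,905.64
  Dec: +$819.02 → -$1,086.62
  Jan: +$819.02 → -$267.60
  Feb: +$819.02 − $1,864.98 → -$1,313.56
  Mar: +$819.02 → -$494.54
  Apr: +$819.02 → $324.48
  May: +$819.02 − $2,724.66 → -$1,581.16
  Jun: +$819.02 → -$762.14
  Jul: +$819.02 − $648.96 → -$592.08
  Aug: +$819.02 − $1,864.98 → -$1,638.04
  Sep: +$819.02 → -$819.02
  Oct: +$819.02 → $0.00
Lowest trial balance = -$1,905.64 (Nov)
Initial deposit = cushion − low point = $819.02 − (-$1,905.64) = $2,724.66

$2,724.66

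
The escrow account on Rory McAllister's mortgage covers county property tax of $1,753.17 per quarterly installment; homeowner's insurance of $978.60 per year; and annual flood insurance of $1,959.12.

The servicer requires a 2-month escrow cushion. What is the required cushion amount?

$1,658.40

County property tax: $1,753.17 × 4 = $7,012.68 per year
Homeowner's insurance: $978.60 per year
Flood insurance: $1,959.12 per year
Total annual escrow = $9,950.40
Per month = $9,950.40 ÷ 12 = $829.20
Reserve = 2 × $829.20 = $1,658.40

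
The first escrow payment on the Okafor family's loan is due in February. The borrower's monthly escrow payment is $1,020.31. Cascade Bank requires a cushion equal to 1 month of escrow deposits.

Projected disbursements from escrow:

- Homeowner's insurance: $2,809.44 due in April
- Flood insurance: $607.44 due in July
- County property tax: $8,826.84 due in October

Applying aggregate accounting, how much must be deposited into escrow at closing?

$4,081.24

Cushion = 1 × $1,020.31 = $1,020.31
Trial balance (start $0, +$1,020.31 each month, − disbursements):
  Feb: +$1,020.31 → $1,020.31
  Mar: +$1,020.31 → $2,040.62
  Apr: +$1,020.31 − $2,809.44 → $251.49
  May: +$1,020.31 → $1,271.80
  Jun: +$1,020.31 → $2,292.11
  Jul: +$1,020.31 − $607.44 → $2,704.98
  Aug: +$1,020.31 → $3,725.29
  Sep: +$1,020.31 → $4,745.60
  Oct: +$1,020.31 − $8,826.84 → -$3,060.93
  Nov: +$1,020.31 → -$2,040.62
  Dec: +$1,020.31 → -$1,020.31
  Jan: +$1,020.31 → $0.00
Lowest trial balance = -$3,060.93 (Oct)
Initial deposit = cushion − low point = $1,020.31 − (-$3,060.93) = $4,081.24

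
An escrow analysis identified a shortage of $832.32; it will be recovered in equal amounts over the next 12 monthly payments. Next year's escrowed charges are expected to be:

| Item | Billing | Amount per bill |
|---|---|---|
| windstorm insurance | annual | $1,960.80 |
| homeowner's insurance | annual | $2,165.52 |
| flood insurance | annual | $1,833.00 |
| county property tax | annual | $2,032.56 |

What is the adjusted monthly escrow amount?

$735.35

Windstorm insurance = $1,960.80 per year
Homeowner's insurance = $2,165.52 per year
Flood insurance = $1,833.00 per year
County property tax = $2,032.56 per year
Total annual escrow = $1,960.80 + $2,165.52 + $1,833.00 + $2,032.56 = $7,991.88
Per month = $7,991.88 ÷ 12 = $665.99
Shortage spread = $832.32 / 12 = $69.36/mo
Adjusted monthly = $665.99 + $69.36 = $735.35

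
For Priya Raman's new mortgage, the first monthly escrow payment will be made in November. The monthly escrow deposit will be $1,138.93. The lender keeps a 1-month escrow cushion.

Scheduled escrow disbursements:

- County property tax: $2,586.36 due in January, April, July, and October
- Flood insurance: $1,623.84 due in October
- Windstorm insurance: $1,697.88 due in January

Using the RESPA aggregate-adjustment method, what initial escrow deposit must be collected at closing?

$2,006.38

Cushion = 1 × $1,138.93 = $1,138.93
Trial balance (start $0, +$1,138.93 each month, − disbursements):
  Nov: +$1,138.93 → $1,138.93
  Dec: +$1,138.93 → $2,277.86
  Jan: +$1,138.93 − $4,284.24 → -$867.45
  Feb: +$1,138.93 → $271.48
  Mar: +$1,138.93 → $1,410.41
  Apr: +$1,138.93 − $2,586.36 → -$37.02
  May: +$1,138.93 → $1,101.91
  Jun: +$1,138.93 → $2,240.84
  Jul: +$1,138.93 − $2,586.36 → $793.41
  Aug: +$1,138.93 → $1,932.34
  Sep: +$1,138.93 → $3,071.27
  Oct: +$1,138.93 − $4,210.20 → $0.00
Lowest trial balance = -$867.45 (Jan)
Initial deposit = cushion − low point = $1,138.93 − (-$867.45) = $2,006.38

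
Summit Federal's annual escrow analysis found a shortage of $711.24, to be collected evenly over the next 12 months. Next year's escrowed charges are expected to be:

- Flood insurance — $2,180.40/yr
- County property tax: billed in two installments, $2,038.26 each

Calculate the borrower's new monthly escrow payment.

$580.68

Flood insurance = $2,180.40 per year
County property tax = $2,038.26 × 2 = $4,076.52 per year
Total annual escrow = $6,256.92
Monthly = $6,256.92 / 12 = $521.41
Monthly shortage recovery: $711.24 / 12 = $59.27
Adjusted monthly = $521.41 + $59.27 = $580.68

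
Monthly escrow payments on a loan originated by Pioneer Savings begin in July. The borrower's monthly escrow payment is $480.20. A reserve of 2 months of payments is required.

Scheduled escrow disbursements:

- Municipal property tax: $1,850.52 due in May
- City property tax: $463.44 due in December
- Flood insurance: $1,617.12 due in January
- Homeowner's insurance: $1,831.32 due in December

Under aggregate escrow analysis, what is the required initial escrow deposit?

Cushion = 2 × $480.20 = $960.40
Trial balance (start $0, +$480.20 each month, − disbursements):
  Jul: +$480.20 → $480.20
  Aug: +$480.20 → $960.40
  Sep: +$480.20 → $1,440.60
  Oct: +$480.20 → $1,920.80
  Nov: +$480.20 → $2,401.00
  Dec: +$480.20 − $2,294.76 → $586.44
  Jan: +$480.20 − $1,617.12 → -$550.48
  Feb: +$480.20 → -$70.28
  Mar: +$480.20 → $409.92
  Apr: +$480.20 → $890.12
  May: +$480.20 − $1,850.52 → -$480.20
  Jun: +$480.20 → $0.00
Lowest trial balance = -$550.48 (Jan)
Initial deposit = cushion − low point = $960.40 − (-$550.48) = $1,510.88

$1,510.88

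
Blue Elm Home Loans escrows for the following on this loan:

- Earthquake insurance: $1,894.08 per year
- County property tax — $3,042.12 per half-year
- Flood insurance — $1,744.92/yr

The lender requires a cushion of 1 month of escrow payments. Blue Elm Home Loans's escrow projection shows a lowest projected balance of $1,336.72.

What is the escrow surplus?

Earthquake insurance — $1,894.08
County property tax — $3,042.12 × 2 = $6,084.24
Flood insurance — $1,744.92
Yearly total = $9,723.24
Monthly = $9,723.24 / 12 = $810.27
Required reserve = 1 × $810.27 = $810.27
Excess over cushion: $1,336.72 − $810.27 = $526.45

$526.45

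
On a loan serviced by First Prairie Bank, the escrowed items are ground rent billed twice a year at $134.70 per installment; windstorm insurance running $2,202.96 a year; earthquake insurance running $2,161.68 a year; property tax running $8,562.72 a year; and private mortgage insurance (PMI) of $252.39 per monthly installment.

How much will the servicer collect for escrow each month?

$1,352.12

Ground rent — $134.70 × 2 = $269.40 annually
Windstorm insurance — $2,202.96 annually
Earthquake insurance — $2,161.68 annually
Property tax — $8,562.72 annually
Private mortgage insurance (PMI) — $252.39 × 12 = $3,028.68 annually
Combined annual = $269.40 + $2,202.96 + $2,161.68 + $8,562.72 + $3,028.68 = $16,225.44
Base monthly escrow = $16,225.44 / 12 = $1,352.12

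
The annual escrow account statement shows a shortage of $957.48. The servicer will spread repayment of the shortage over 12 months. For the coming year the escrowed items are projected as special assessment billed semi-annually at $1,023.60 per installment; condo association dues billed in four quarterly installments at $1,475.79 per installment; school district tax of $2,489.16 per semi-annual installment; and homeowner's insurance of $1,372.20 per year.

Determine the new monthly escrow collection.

Special assessment = $1,023.60 × 2 = $2,047.20 annually
Condo association dues = $1,475.79 × 4 = $5,903.16 annually
School district tax = $2,489.16 × 2 = $4,978.32 annually
Homeowner's insurance = $1,372.20 annually
Total annual escrow = $14,300.88
Monthly escrow = $14,300.88 ÷ 12 = $1,191.74
Shortage spread = $957.48 ÷ 12 = $79.79/mo
New monthly escrow = $1,191.74 + $79.79 = $1,271.53

$1,271.53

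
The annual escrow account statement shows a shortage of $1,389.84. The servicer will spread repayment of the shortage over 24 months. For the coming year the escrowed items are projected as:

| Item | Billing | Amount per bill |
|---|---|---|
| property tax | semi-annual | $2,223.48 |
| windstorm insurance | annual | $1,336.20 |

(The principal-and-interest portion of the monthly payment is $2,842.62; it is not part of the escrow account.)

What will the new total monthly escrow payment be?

$539.84

Property tax: $2,223.48 × 2 = $4,446.96 per year
Windstorm insurance: $1,336.20 per year
Total per year = $4,446.96 + $1,336.20 = $5,783.16
Monthly = $5,783.16 ÷ 12 = $481.93
Shortage spread = $1,389.84 ÷ 24 = $57.91/mo
New monthly escrow = $481.93 + $57.91 = $539.84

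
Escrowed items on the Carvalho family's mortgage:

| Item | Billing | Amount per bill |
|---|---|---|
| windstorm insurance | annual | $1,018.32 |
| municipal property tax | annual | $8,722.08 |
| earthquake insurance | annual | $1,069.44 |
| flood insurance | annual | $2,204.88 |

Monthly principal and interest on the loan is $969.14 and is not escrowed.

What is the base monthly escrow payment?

$1,084.56

Windstorm insurance = $1,018.32 annually
Municipal property tax = $8,722.08 annually
Earthquake insurance = $1,069.44 annually
Flood insurance = $2,204.88 annually
Yearly total = $1,018.32 + $8,722.08 + $1,069.44 + $2,204.88 = $13,014.72
Base monthly escrow = $13,014.72 ÷ 12 = $1,084.56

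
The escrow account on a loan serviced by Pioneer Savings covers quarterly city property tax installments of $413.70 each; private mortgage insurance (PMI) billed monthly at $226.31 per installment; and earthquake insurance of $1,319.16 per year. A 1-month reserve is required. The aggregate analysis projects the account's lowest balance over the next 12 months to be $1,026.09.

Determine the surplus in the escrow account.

City property tax: $413.70 × 4 = $1,654.80
Private mortgage insurance (PMI): $226.31 × 12 = $2,715.72
Earthquake insurance: $1,319.16
Combined annual = $1,654.80 + $2,715.72 + $1,319.16 = $5,689.68
Monthly = $5,689.68 / 12 = $474.14
Required cushion = 1 × $474.14 = $474.14
Surplus = $1,026.09 − $474.14 = $551.95

$551.95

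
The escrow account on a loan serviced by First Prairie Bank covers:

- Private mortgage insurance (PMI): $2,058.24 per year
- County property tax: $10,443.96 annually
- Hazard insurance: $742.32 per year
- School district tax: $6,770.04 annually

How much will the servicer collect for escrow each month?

Private mortgage insurance (PMI) — $2,058.24 per year
County property tax — $10,443.96 per year
Hazard insurance — $742.32 per year
School district tax — $6,770.04 per year
Yearly total = $2,058.24 + $10,443.96 + $742.32 + $6,770.04 = $20,014.56
Per month = $20,014.56 ÷ 12 = $1,667.88

$1,667.88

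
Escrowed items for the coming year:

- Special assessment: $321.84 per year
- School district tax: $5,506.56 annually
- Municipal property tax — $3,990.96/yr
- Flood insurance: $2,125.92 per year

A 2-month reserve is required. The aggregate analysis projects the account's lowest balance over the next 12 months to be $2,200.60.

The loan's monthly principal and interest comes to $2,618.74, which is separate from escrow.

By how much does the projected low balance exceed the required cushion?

Special assessment: $321.84 annually
School district tax: $5,506.56 annually
Municipal property tax: $3,990.96 annually
Flood insurance: $2,125.92 annually
Annual escrow total = $11,945.28
Monthly escrow = $11,945.28 ÷ 12 = $995.44
Cushion = 2 × $995.44 = $1,990.88
Excess over cushion: $2,200.60 − $1,990.88 = $209.72

$209.72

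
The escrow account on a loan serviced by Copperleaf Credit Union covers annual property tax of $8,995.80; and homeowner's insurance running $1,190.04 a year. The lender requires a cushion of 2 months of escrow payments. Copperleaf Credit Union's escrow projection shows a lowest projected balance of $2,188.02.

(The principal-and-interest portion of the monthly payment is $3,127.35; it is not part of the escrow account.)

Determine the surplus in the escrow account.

$490.38

Property tax — $8,995.80/yr
Homeowner's insurance — $1,190.04/yr
Yearly total = $8,995.80 + $1,190.04 = $10,185.84
Monthly = $10,185.84 / 12 = $848.82
Cushion = 2 × $848.82 = $1,697.64
Excess over cushion: $2,188.02 − $1,697.64 = $490.38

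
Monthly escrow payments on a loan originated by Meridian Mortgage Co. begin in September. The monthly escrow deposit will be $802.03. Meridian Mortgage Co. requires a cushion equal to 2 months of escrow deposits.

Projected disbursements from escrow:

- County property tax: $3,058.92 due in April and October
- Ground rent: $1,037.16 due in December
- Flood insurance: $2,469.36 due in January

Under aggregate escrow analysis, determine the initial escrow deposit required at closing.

$4,812.18

Cushion = 2 × $802.03 = $1,604.06
Trial balance (start $0, +$802.03 each month, − disbursements):
  Sep: +$802.03 → $802.03
  Oct: +$802.03 − $3,058.92 → -$1,454.86
  Nov: +$802.03 → -$652.83
  Dec: +$802.03 − $1,037.16 → -$887.96
  Jan: +$802.03 − $2,469.36 → -$2,555.29
  Feb: +$802.03 → -$1,753.26
  Mar: +$802.03 → -$951.23
  Apr: +$802.03 − $3,058.92 → -$3,208.12
  May: +$802.03 → -$2,406.09
  Jun: +$802.03 → -$1,604.06
  Jul: +$802.03 → -$802.03
  Aug: +$802.03 → $0.00
Lowest trial balance = -$3,208.12 (Apr)
Initial deposit = cushion − low point = $1,604.06 − (-$3,208.12) = $4,812.18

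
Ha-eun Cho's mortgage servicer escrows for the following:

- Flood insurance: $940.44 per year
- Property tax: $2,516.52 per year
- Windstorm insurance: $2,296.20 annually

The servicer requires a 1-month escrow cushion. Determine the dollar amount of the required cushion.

$479.43

Flood insurance — $940.44/yr
Property tax — $2,516.52/yr
Windstorm insurance — $2,296.20/yr
Yearly total = $940.44 + $2,516.52 + $2,296.20 = $5,753.16
Per month = $5,753.16 / 12 = $479.43
Required cushion = 1 × $479.43 = $479.43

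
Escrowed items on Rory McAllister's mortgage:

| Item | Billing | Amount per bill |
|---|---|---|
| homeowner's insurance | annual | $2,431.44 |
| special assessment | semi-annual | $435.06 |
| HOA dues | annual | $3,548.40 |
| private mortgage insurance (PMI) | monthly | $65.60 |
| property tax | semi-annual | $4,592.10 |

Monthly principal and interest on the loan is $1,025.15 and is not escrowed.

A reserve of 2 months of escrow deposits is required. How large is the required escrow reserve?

$2,803.56

Homeowner's insurance: $2,431.44 annually
Special assessment: $435.06 × 2 = $870.12 annually
HOA dues: $3,548.40 annually
Private mortgage insurance (PMI): $65.60 × 12 = $787.20 annually
Property tax: $4,592.10 × 2 = $9,184.20 annually
Total per year = $2,431.44 + $870.12 + $3,548.40 + $787.20 + $9,184.20 = $16,821.36
Monthly escrow = $16,821.36 / 12 = $1,401.78
Reserve = 2 × $1,401.78 = $2,803.56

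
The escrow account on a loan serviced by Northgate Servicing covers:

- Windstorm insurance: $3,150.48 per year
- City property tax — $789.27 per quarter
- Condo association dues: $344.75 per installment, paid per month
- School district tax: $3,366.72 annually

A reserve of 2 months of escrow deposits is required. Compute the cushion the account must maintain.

$2,301.88

Windstorm insurance: $3,150.48
City property tax: $789.27 × 4 = $3,157.08
Condo association dues: $344.75 × 12 = $4,137.00
School district tax: $3,366.72
Total annual escrow = $3,150.48 + $3,157.08 + $4,137.00 + $3,366.72 = $13,811.28
Base monthly escrow = $13,811.28 ÷ 12 = $1,150.94
Required cushion = 2 × $1,150.94 = $2,301.88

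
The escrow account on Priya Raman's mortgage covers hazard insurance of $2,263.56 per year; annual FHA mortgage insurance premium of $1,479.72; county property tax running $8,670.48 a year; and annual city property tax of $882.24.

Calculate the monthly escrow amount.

Hazard insurance: $2,263.56/yr
FHA mortgage insurance premium: $1,479.72/yr
County property tax: $8,670.48/yr
City property tax: $882.24/yr
Total annual escrow = $13,296.00
Per month = $13,296.00 / 12 = $1,108.00

$1,108.00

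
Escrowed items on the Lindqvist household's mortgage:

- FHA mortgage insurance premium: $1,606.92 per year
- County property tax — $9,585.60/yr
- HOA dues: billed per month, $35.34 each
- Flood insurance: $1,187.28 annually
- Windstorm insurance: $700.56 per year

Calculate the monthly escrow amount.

FHA mortgage insurance premium — $1,606.92 annually
County property tax — $9,585.60 annually
HOA dues — $35.34 × 12 = $424.08 annually
Flood insurance — $1,187.28 annually
Windstorm insurance — $700.56 annually
Combined annual = $1,606.92 + $9,585.60 + $424.08 + $1,187.28 + $700.56 = $13,504.44
Monthly escrow = $13,504.44 ÷ 12 = $1,125.37

$1,125.37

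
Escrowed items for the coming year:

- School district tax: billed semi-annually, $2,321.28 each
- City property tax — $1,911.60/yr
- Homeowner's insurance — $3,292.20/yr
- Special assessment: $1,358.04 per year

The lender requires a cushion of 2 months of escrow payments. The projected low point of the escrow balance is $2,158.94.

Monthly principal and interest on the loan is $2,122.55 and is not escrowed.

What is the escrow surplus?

$291.54

School district tax: $2,321.28 × 2 = $4,642.56 per year
City property tax: $1,911.60 per year
Homeowner's insurance: $3,292.20 per year
Special assessment: $1,358.04 per year
Annual escrow total = $4,642.56 + $1,911.60 + $3,292.20 + $1,358.04 = $11,204.40
Per month = $11,204.40 ÷ 12 = $933.70
Cushion = 2 × $933.70 = $1,867.40
Excess over cushion: $2,158.94 − $1,867.40 = $291.54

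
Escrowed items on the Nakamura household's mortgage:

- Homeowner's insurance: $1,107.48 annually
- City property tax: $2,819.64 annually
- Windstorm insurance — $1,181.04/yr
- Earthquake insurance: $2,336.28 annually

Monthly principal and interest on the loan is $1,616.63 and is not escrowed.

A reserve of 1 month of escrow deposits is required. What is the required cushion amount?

$620.37

Homeowner's insurance: $1,107.48 annually
City property tax: $2,819.64 annually
Windstorm insurance: $1,181.04 annually
Earthquake insurance: $2,336.28 annually
Yearly total = $1,107.48 + $2,819.64 + $1,181.04 + $2,336.28 = $7,444.44
Base monthly escrow = $7,444.44 / 12 = $620.37
Cushion = 1 × $620.37 = $620.37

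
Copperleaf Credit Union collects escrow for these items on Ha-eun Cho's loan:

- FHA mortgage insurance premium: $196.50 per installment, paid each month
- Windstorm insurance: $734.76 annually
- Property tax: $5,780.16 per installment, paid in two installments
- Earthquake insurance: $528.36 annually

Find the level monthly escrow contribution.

FHA mortgage insurance premium = $196.50 × 12 = $2,358.00 per year
Windstorm insurance = $734.76 per year
Property tax = $5,780.16 × 2 = $11,560.32 per year
Earthquake insurance = $528.36 per year
Total annual escrow = $15,181.44
Base monthly escrow = $15,181.44 / 12 = $1,265.12

$1,265.12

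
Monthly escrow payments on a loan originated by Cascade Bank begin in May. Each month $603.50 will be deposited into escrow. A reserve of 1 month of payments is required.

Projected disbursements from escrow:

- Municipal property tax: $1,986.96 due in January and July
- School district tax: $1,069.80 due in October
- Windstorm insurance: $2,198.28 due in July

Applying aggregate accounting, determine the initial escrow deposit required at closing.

Cushion = 1 × $603.50 = $603.50
Trial balance (start $0, +$603.50 each month, − disbursements):
  May: +$603.50 → $603.50
  Jun: +$603.50 → $1,207.00
  Jul: +$603.50 − $4,185.24 → -$2,374.74
  Aug: +$603.50 → -$1,771.24
  Sep: +$603.50 → -$1,167.74
  Oct: +$603.50 − $1,069.80 → -$1,634.04
  Nov: +$603.50 → -$1,030.54
  Dec: +$603.50 → -$427.04
  Jan: +$603.50 − $1,986.96 → -$1,810.50
  Feb: +$603.50 → -$1,207.00
  Mar: +$603.50 → -$603.50
  Apr: +$603.50 → $0.00
Lowest trial balance = -$2,374.74 (Jul)
Initial deposit = cushion − low point = $603.50 − (-$2,374.74) = $2,978.24

$2,978.24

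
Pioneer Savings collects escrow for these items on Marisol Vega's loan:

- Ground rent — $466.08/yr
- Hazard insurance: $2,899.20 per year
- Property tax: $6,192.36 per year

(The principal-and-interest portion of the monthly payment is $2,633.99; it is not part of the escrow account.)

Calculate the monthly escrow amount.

$796.47

Ground rent: $466.08/yr
Hazard insurance: $2,899.20/yr
Property tax: $6,192.36/yr
Combined annual = $9,557.64
Per month = $9,557.64 / 12 = $796.47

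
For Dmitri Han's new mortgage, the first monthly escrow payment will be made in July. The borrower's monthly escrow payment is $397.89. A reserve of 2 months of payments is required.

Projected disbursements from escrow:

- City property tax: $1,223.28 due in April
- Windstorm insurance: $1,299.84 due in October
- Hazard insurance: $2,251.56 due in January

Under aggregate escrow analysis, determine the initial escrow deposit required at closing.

Cushion = 2 × $397.89 = $795.78
Trial balance (start $0, +$397.89 each month, − disbursements):
  Jul: +$397.89 → $397.89
  Aug: +$397.89 → $795.78
  Sep: +$397.89 → $1,193.67
  Oct: +$397.89 − $1,299.84 → $291.72
  Nov: +$397.89 → $689.61
  Dec: +$397.89 → $1,087.50
  Jan: +$397.89 − $2,251.56 → -$766.17
  Feb: +$397.89 → -$368.28
  Mar: +$397.89 → $29.61
  Apr: +$397.89 − $1,223.28 → -$795.78
  May: +$397.89 → -$397.89
  Jun: +$397.89 → $0.00
Lowest trial balance = -$795.78 (Apr)
Initial deposit = cushion − low point = $795.78 − (-$795.78) = $1,591.56

$1,591.56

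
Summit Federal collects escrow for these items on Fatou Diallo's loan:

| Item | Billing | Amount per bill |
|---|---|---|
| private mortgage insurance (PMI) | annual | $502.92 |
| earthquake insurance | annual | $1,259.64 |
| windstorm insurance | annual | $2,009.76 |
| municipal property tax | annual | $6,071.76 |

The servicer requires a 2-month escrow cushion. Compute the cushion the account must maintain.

Private mortgage insurance (PMI): $502.92 per year
Earthquake insurance: $1,259.64 per year
Windstorm insurance: $2,009.76 per year
Municipal property tax: $6,071.76 per year
Total per year = $502.92 + $1,259.64 + $2,009.76 + $6,071.76 = $9,844.08
Monthly = $9,844.08 / 12 = $820.34
Reserve = 2 × $820.34 = $1,640.68

$1,640.68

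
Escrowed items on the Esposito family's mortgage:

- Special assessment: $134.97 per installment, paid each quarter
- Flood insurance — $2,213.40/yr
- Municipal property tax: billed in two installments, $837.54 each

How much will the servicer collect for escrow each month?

$369.03

Special assessment = $134.97 × 4 = $539.88 annually
Flood insurance = $2,213.40 annually
Municipal property tax = $837.54 × 2 = $1,675.08 annually
Yearly total = $539.88 + $2,213.40 + $1,675.08 = $4,428.36
Per month = $4,428.36 / 12 = $369.03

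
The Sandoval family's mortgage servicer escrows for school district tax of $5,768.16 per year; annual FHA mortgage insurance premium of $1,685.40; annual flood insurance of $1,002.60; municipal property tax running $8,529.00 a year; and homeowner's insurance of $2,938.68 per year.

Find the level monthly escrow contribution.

$1,660.32

School district tax = $5,768.16 per year
FHA mortgage insurance premium = $1,685.40 per year
Flood insurance = $1,002.60 per year
Municipal property tax = $8,529.00 per year
Homeowner's insurance = $2,938.68 per year
Annual escrow total = $5,768.16 + $1,685.40 + $1,002.60 + $8,529.00 + $2,938.68 = $19,923.84
Base monthly escrow = $19,923.84 / 12 = $1,660.32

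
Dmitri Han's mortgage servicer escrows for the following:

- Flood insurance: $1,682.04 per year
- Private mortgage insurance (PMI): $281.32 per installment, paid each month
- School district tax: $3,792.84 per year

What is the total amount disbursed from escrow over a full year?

Flood insurance — $1,682.04 annually
Private mortgage insurance (PMI) — $281.32 × 12 = $3,375.84 annually
School district tax — $3,792.84 annually
Total annual escrow = $8,850.72

$8,850.72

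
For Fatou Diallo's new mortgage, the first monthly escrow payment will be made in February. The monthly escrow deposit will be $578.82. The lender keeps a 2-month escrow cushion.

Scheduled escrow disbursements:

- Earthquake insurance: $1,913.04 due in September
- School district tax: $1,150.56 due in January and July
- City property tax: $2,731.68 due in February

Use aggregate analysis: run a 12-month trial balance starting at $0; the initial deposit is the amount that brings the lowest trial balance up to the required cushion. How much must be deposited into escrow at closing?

Cushion = 2 × $578.82 = $1,157.64
Trial balance (start $0, +$578.82 each month, − disbursements):
  Feb: +$578.82 − $2,731.68 → -$2,152.86
  Mar: +$578.82 → -$1,574.04
  Apr: +$578.82 → -$995.22
  May: +$578.82 → -$416.40
  Jun: +$578.82 → $162.42
  Jul: +$578.82 − $1,150.56 → -$409.32
  Aug: +$578.82 → $169.50
  Sep: +$578.82 − $1,913.04 → -$1,164.72
  Oct: +$578.82 → -$585.90
  Nov: +$578.82 → -$7.08
  Dec: +$578.82 → $571.74
  Jan: +$578.82 − $1,150.56 → $0.00
Lowest trial balance = -$2,152.86 (Feb)
Initial deposit = cushion − low point = $1,157.64 − (-$2,152.86) = $3,310.50

$3,310.50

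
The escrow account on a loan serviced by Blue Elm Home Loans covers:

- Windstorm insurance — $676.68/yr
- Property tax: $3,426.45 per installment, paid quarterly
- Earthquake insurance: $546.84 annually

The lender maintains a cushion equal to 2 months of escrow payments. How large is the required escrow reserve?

Windstorm insurance = $676.68
Property tax = $3,426.45 × 4 = $13,705.80
Earthquake insurance = $546.84
Combined annual = $676.68 + $13,705.80 + $546.84 = $14,929.32
Per month = $14,929.32 ÷ 12 = $1,244.11
Reserve = 2 × $1,244.11 = $2,488.22

$2,488.22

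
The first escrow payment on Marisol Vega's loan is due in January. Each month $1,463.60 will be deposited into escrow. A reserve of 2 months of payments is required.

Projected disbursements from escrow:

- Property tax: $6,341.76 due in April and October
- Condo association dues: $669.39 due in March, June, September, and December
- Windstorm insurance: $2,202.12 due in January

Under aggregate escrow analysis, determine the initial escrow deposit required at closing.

$6,286.07

Cushion = 2 × $1,463.60 = $2,927.20
Trial balance (start $0, +$1,463.60 each month, − disbursements):
  Jan: +$1,463.60 − $2,202.12 → -$738.52
  Feb: +$1,463.60 → $725.08
  Mar: +$1,463.60 − $669.39 → $1,519.29
  Apr: +$1,463.60 − $6,341.76 → -$3,358.87
  May: +$1,463.60 → -$1,895.27
  Jun: +$1,463.60 − $669.39 → -$1,101.06
  Jul: +$1,463.60 → $362.54
  Aug: +$1,463.60 → $1,826.14
  Sep: +$1,463.60 − $669.39 → $2,620.35
  Oct: +$1,463.60 − $6,341.76 → -$2,257.81
  Nov: +$1,463.60 → -$794.21
  Dec: +$1,463.60 − $669.39 → $0.00
Lowest trial balance = -$3,358.87 (Apr)
Initial deposit = cushion − low point = $2,927.20 − (-$3,358.87) = $6,286.07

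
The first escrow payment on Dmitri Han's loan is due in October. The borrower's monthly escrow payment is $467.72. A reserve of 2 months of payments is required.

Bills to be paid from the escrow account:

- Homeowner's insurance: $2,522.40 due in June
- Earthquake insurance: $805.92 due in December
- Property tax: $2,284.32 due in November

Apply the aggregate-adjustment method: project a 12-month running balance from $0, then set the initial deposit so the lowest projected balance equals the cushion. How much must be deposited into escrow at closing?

Cushion = 2 × $467.72 = $935.44
Trial balance (start $0, +$467.72 each month, − disbursements):
  Oct: +$467.72 → $467.72
  Nov: +$467.72 − $2,284.32 → -$1,348.88
  Dec: +$467.72 − $805.92 → -$1,687.08
  Jan: +$467.72 → -$1,219.36
  Feb: +$467.72 → -$751.64
  Mar: +$467.72 → -$283.92
  Apr: +$467.72 → $183.80
  May: +$467.72 → $651.52
  Jun: +$467.72 − $2,522.40 → -$1,403.16
  Jul: +$467.72 → -$935.44
  Aug: +$467.72 → -$467.72
  Sep: +$467.72 → $0.00
Lowest trial balance = -$1,687.08 (Dec)
Initial deposit = cushion − low point = $935.44 − (-$1,687.08) = $2,622.52

$2,622.52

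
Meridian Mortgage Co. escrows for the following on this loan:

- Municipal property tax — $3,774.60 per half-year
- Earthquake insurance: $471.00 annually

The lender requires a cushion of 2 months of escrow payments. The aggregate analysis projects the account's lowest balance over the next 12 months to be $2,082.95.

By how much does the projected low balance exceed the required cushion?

$746.25

Municipal property tax — $3,774.60 × 2 = $7,549.20
Earthquake insurance — $471.00
Combined annual = $8,020.20
Per month = $8,020.20 / 12 = $668.35
Required cushion = 2 × $668.35 = $1,336.70
Excess over cushion: $2,082.95 − $1,336.70 = $746.25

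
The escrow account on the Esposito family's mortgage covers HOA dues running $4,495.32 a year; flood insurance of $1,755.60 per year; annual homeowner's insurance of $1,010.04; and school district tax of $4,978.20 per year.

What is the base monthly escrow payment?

$1,019.93

HOA dues = $4,495.32/yr
Flood insurance = $1,755.60/yr
Homeowner's insurance = $1,010.04/yr
School district tax = $4,978.20/yr
Yearly total = $12,239.16
Monthly escrow = $12,239.16 / 12 = $1,019.93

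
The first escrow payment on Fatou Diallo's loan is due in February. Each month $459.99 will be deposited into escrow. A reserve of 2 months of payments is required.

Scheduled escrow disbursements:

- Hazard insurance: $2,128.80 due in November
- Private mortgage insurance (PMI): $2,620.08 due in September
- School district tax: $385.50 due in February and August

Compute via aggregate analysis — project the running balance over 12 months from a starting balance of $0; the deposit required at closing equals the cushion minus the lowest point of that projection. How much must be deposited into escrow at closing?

Cushion = 2 × $459.99 = $919.98
Trial balance (start $0, +$459.99 each month, − disbursements):
  Feb: +$459.99 − $385.50 → $74.49
  Mar: +$459.99 → $534.48
  Apr: +$459.99 → $994.47
  May: +$459.99 → $1,454.46
  Jun: +$459.99 → $1,914.45
  Jul: +$459.99 → $2,374.44
  Aug: +$459.99 − $385.50 → $2,448.93
  Sep: +$459.99 − $2,620.08 → $288.84
  Oct: +$459.99 → $748.83
  Nov: +$459.99 − $2,128.80 → -$919.98
  Dec: +$459.99 → -$459.99
  Jan: +$459.99 → $0.00
Lowest trial balance = -$919.98 (Nov)
Initial deposit = cushion − low point = $919.98 − (-$919.98) = $1,839.96

$1,839.96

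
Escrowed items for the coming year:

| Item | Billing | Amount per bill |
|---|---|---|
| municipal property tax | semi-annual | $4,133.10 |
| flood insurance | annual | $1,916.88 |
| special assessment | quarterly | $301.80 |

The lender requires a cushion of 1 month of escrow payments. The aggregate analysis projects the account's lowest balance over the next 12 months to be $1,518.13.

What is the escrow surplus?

Municipal property tax = $4,133.10 × 2 = $8,266.20/yr
Flood insurance = $1,916.88/yr
Special assessment = $301.80 × 4 = $1,207.20/yr
Total per year = $8,266.20 + $1,916.88 + $1,207.20 = $11,390.28
Monthly = $11,390.28 / 12 = $949.19
Required reserve = 1 × $949.19 = $949.19
Excess over cushion: $1,518.13 − $949.19 = $568.94

$568.94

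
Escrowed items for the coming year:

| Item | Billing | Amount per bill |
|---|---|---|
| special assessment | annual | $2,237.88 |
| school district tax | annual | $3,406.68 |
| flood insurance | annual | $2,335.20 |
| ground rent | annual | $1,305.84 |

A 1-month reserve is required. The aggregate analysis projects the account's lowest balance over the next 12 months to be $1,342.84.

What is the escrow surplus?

Special assessment = $2,237.88 per year
School district tax = $3,406.68 per year
Flood insurance = $2,335.20 per year
Ground rent = $1,305.84 per year
Yearly total = $2,237.88 + $3,406.68 + $2,335.20 + $1,305.84 = $9,285.60
Monthly escrow = $9,285.60 ÷ 12 = $773.80
Required cushion = 1 × $773.80 = $773.80
Surplus = $1,342.84 − $773.80 = $569.04

$569.04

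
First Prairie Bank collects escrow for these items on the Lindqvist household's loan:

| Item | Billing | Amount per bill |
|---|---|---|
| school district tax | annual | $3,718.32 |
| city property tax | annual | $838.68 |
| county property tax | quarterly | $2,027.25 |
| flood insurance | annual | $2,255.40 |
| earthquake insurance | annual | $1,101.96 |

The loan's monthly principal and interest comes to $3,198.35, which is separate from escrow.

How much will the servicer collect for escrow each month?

$1,335.28

School district tax — $3,718.32/yr
City property tax — $838.68/yr
County property tax — $2,027.25 × 4 = $8,109.00/yr
Flood insurance — $2,255.40/yr
Earthquake insurance — $1,101.96/yr
Total per year = $16,023.36
Per month = $16,023.36 ÷ 12 = $1,335.28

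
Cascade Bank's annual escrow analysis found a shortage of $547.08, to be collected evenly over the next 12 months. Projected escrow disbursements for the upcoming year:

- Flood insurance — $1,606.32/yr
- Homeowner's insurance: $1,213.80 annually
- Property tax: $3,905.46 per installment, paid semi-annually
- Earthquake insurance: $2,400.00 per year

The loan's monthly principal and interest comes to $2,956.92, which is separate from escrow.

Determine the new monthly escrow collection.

Flood insurance = $1,606.32 annually
Homeowner's insurance = $1,213.80 annually
Property tax = $3,905.46 × 2 = $7,810.92 annually
Earthquake insurance = $2,400.00 annually
Total annual escrow = $13,031.04
Per month = $13,031.04 / 12 = $1,085.92
Shortage spread = $547.08 ÷ 12 = $45.59/mo
Adjusted monthly = $1,085.92 + $45.59 = $1,131.51

$1,131.51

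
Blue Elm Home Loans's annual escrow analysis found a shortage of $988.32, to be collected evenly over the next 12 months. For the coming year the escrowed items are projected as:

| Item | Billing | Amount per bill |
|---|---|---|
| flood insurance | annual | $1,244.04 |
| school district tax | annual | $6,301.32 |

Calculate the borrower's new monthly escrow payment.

$711.14

Flood insurance: $1,244.04/yr
School district tax: $6,301.32/yr
Yearly total = $7,545.36
Base monthly escrow = $7,545.36 / 12 = $628.78
Shortage spread = $988.32 / 12 = $82.36/mo
Adjusted monthly = $628.78 + $82.36 = $711.14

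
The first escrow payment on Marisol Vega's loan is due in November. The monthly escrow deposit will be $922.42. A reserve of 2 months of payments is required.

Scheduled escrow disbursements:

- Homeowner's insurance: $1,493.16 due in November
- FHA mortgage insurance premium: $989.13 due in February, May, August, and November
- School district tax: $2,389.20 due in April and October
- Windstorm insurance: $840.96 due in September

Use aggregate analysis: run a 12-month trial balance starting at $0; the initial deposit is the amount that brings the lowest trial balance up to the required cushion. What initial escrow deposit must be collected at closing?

$3,404.71

Cushion = 2 × $922.42 = $1,844.84
Trial balance (start $0, +$922.42 each month, − disbursements):
  Nov: +$922.42 − $2,482.29 → -$1,559.87
  Dec: +$922.42 → -$637.45
  Jan: +$922.42 → $284.97
  Feb: +$922.42 − $989.13 → $218.26
  Mar: +$922.42 → $1,140.68
  Apr: +$922.42 − $2,389.20 → -$326.10
  May: +$922.42 − $989.13 → -$392.81
  Jun: +$922.42 → $529.61
  Jul: +$922.42 → $1,452.03
  Aug: +$922.42 − $989.13 → $1,385.32
  Sep: +$922.42 − $840.96 → $1,466.78
  Oct: +$922.42 − $2,389.20 → $0.00
Lowest trial balance = -$1,559.87 (Nov)
Initial deposit = cushion − low point = $1,844.84 − (-$1,559.87) = $3,404.71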